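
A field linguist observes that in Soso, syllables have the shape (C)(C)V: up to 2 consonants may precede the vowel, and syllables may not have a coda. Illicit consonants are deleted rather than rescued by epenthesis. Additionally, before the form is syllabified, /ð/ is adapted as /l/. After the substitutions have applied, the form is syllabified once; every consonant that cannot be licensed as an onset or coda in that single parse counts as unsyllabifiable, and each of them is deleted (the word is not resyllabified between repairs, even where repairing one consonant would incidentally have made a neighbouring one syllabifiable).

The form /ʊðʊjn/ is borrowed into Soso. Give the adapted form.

ʊlʊ

Substitution: /ð/ → /l/, giving /ʊlʊjn/.
The consonants /j/, /n/ cannot be parsed into a legal (C)(C)V syllable (no codas are permitted; onsets may contain at most 2 consonants).
Each unlicensed consonant is deleted: /j/, /n/.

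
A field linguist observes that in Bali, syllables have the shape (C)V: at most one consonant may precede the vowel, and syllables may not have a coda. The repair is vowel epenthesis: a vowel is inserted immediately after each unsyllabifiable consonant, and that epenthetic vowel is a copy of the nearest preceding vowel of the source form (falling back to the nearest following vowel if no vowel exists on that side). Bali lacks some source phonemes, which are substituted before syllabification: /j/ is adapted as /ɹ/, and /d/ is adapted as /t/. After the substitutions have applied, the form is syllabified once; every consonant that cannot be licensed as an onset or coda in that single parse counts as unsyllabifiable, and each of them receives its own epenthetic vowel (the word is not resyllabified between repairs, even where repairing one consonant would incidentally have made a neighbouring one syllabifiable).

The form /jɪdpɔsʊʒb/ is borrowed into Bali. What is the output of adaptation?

Substitution: /j/ → /ɹ/, /d/ → /t/, giving /ɹɪtpɔsʊʒb/.
Under (C)V, the unsyllabifiable consonants are /t/, /ʒ/, /b/ (no codas are permitted; onsets are limited to one consonant).
Inserting the epenthetic vowel yields /t/ → /tɪ/, /ʒ/ → /ʒʊ/, /b/ → /bʊ/.

ɹɪtɪpɔsʊʒʊbʊ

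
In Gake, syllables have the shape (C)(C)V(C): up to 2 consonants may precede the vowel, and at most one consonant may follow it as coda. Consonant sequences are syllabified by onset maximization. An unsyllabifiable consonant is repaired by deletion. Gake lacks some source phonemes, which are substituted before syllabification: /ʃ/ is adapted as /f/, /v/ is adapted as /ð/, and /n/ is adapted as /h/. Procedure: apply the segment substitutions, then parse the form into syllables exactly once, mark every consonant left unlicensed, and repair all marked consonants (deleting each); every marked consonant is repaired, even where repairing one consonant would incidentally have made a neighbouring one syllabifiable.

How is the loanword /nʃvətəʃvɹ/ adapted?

Substitution: /n/ → /h/, /ʃ/ → /f/, /v/ → /ð/, giving /hfðətəfðɹ/.
Under (C)(C)V(C), the unsyllabifiable consonants are /h/, /ð/, /ɹ/ (at most one coda consonant is licensed; onsets may contain at most 2 consonants).
Deleting the stranded consonants removes /h/, /ð/, /ɹ/.

fðətəf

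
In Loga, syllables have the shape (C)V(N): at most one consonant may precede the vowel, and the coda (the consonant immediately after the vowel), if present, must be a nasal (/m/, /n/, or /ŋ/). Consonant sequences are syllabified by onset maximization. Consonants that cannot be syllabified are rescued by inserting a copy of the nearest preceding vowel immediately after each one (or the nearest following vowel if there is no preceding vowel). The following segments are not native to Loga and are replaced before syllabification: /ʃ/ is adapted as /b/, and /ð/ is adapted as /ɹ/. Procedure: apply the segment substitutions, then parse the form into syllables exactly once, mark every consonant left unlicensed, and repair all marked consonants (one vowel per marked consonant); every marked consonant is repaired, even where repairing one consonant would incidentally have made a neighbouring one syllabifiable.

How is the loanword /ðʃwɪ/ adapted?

Substitution: /ð/ → /ɹ/, /ʃ/ → /b/, giving /ɹbwɪ/.
Syllabifying with onset maximization leaves /ɹ/, /b/ stranded (only a nasal (/m/, /n/, or /ŋ/) is licensed in coda position; onsets are limited to one consonant).
Each unlicensed consonant becomes the onset of a new syllable: /ɹ/ → /ɹɪ/, /b/ → /bɪ/.

ɹɪbɪwɪ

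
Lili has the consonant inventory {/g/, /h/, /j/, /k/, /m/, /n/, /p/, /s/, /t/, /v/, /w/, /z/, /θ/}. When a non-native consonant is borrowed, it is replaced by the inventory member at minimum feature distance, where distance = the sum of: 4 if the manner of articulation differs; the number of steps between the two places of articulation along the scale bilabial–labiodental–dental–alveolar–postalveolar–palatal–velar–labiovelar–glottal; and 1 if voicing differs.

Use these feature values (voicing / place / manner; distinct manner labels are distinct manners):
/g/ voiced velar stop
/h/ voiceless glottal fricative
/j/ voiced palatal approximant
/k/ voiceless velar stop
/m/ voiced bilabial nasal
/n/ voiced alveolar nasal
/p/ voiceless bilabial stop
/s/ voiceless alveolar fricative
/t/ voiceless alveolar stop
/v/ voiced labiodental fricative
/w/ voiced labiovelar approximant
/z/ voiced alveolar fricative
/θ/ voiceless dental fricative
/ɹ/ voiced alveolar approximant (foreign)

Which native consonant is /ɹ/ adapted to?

/j/ is closest: same manner (approximant), place distance 2 (alveolar→palatal), same voicing; total 2. Next closest is /n/ at distance 4.

j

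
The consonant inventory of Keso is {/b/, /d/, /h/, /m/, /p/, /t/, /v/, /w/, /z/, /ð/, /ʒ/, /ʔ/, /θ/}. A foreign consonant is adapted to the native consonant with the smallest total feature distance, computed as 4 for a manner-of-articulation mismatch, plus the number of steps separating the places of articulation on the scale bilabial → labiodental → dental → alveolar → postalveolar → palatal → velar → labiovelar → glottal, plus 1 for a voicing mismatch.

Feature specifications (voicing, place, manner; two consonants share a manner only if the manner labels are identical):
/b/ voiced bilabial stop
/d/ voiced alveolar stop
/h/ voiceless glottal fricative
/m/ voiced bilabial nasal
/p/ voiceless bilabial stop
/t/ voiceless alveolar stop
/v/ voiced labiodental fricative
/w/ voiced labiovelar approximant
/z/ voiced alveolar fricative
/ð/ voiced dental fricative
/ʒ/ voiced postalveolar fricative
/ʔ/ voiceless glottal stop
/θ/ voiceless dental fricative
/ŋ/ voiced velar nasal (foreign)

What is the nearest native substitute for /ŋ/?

/w/ is closest: manner differs (nasal→approximant, +4), place distance 1 (velar→labiovelar), same voicing; total 5. Next closest is /m/ at distance 6.

w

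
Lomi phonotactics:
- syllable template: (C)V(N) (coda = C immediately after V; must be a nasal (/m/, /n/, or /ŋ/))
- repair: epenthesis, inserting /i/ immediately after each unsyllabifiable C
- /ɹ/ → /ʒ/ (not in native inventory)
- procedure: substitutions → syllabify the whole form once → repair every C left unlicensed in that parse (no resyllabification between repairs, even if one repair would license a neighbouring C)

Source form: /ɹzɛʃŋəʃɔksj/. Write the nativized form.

ʒizɛʃiŋəʃɔkisiji

Substitution: /ɹ/ → /ʒ/, giving /ʒzɛʃŋəʃɔksj/.
The consonants /ʒ/, /ʃ/, /k/, /s/, /j/ cannot be parsed into a legal (C)V(N) syllable (only a nasal (/m/, /n/, or /ŋ/) is licensed in coda position; onsets are limited to one consonant).
Epenthesis after each stranded consonant: /ʒ/ → /ʒi/, /ʃ/ → /ʃi/, /k/ → /ki/, /s/ → /si/, /j/ → /ji/.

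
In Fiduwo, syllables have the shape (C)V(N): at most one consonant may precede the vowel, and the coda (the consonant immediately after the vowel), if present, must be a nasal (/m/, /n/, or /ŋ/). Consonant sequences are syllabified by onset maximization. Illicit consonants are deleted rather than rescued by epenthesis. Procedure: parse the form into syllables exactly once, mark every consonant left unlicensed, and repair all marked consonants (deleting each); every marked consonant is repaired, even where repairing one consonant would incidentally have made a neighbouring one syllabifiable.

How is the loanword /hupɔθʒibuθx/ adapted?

hupɔʒibu

Syllabifying with onset maximization leaves /θ/, /θ/, /x/ stranded (only a nasal (/m/, /n/, or /ŋ/) is licensed in coda position; onsets are limited to one consonant).
Each unlicensed consonant is deleted: /θ/, /θ/, /x/.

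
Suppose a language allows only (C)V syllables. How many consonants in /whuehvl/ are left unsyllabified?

4

Under (C)V, the unsyllabifiable consonants are /w/, /h/, /v/, /l/ (no codas are permitted; onsets are limited to one consonant).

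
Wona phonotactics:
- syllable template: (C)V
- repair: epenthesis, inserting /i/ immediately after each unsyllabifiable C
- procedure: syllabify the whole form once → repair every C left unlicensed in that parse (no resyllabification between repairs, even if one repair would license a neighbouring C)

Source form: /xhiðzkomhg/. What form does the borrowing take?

Syllabifying with onset maximization leaves /x/, /ð/, /z/, /m/, /h/, /g/ stranded (no codas are permitted; onsets are limited to one consonant).
Epenthesis after each stranded consonant: /x/ → /xi/, /ð/ → /ði/, /z/ → /zi/, /m/ → /mi/, /h/ → /hi/, /g/ → /gi/.

xihiðizikomihigi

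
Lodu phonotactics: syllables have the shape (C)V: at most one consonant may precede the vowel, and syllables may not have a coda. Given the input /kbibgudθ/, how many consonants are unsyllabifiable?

The consonants /k/, /b/, /d/, /θ/ cannot be parsed into a legal (C)V syllable (no codas are permitted; onsets are limited to one consonant).

4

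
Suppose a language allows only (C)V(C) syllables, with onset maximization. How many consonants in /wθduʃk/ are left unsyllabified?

Under (C)V(C), the unsyllabifiable consonants are /w/, /θ/, /k/ (at most one coda consonant is licensed; onsets are limited to one consonant).

3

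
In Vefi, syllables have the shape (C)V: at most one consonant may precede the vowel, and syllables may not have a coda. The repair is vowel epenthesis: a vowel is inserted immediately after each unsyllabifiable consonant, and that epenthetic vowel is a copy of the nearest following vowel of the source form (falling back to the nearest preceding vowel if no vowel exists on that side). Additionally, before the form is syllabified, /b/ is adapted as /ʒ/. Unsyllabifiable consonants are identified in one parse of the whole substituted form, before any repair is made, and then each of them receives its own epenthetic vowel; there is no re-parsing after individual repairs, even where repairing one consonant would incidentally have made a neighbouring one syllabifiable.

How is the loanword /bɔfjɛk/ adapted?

ʒɔfɛjɛkɛ

Substitution: /b/ → /ʒ/, giving /ʒɔfjɛk/.
Under (C)V, the unsyllabifiable consonants are /f/, /k/ (no codas are permitted; onsets are limited to one consonant).
Each unlicensed consonant becomes the onset of a new syllable: /f/ → /fɛ/, /k/ → /kɛ/.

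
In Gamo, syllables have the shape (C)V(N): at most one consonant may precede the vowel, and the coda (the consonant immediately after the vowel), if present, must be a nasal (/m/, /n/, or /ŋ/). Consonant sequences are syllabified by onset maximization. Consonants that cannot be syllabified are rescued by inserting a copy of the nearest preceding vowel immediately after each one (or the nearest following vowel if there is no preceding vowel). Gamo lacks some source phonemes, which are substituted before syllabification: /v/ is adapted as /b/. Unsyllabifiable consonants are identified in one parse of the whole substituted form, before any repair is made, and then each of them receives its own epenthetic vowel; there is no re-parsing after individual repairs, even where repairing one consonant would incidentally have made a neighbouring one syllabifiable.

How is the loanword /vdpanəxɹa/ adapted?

badapanəxəɹa

Substitution: /v/ → /b/, giving /bdpanəxɹa/.
Syllabifying with onset maximization leaves /b/, /d/, /x/ stranded (only a nasal (/m/, /n/, or /ŋ/) is licensed in coda position; onsets are limited to one consonant).
Inserting the epenthetic vowel yields /b/ → /ba/, /d/ → /da/, /x/ → /xə/.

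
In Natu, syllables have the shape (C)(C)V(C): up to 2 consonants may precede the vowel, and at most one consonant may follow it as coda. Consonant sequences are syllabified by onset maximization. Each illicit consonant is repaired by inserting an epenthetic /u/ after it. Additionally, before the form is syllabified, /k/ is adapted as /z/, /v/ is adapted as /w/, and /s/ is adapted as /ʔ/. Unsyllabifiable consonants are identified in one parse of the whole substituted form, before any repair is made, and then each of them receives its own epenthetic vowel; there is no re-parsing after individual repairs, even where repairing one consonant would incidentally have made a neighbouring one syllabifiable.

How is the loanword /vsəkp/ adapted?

Substitution: /v/ → /w/, /s/ → /ʔ/, /k/ → /z/, giving /wʔəzp/.
Under (C)(C)V(C), the unsyllabifiable consonants are /p/ (at most one coda consonant is licensed; onsets may contain at most 2 consonants).
Epenthesis after each stranded consonant: /p/ → /pu/.

wʔəzpu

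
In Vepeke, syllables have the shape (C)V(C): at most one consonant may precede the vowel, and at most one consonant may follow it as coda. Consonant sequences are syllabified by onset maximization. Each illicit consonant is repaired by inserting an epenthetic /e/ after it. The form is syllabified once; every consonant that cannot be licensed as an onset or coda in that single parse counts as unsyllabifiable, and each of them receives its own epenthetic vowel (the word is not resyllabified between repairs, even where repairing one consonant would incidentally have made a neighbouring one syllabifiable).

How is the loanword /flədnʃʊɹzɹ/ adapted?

felədneʃʊɹzeɹe

The consonants /f/, /n/, /z/, /ɹ/ cannot be parsed into a legal (C)V(C) syllable (at most one coda consonant is licensed; onsets are limited to one consonant).
Inserting the epenthetic vowel yields /f/ → /fe/, /n/ → /ne/, /z/ → /ze/, /ɹ/ → /ɹe/.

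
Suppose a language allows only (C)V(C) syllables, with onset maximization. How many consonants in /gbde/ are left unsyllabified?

Syllabifying with onset maximization leaves /g/, /b/ stranded (at most one coda consonant is licensed; onsets are limited to one consonant).

2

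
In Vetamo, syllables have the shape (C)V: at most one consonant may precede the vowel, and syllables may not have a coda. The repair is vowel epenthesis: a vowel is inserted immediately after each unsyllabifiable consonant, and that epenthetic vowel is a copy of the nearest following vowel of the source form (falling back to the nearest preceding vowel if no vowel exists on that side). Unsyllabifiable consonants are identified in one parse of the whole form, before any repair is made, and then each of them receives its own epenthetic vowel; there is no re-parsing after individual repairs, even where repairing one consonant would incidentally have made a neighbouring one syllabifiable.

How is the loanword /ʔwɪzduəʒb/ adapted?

ʔɪwɪzuduəʒəbə

Under (C)V, the unsyllabifiable consonants are /ʔ/, /z/, /ʒ/, /b/ (no codas are permitted; onsets are limited to one consonant).
Epenthesis after each stranded consonant: /ʔ/ → /ʔɪ/, /z/ → /zu/, /ʒ/ → /ʒə/, /b/ → /bə/.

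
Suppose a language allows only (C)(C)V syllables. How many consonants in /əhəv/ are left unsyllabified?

Under (C)(C)V, the unsyllabifiable consonants are /v/ (no codas are permitted; onsets may contain at most 2 consonants).

1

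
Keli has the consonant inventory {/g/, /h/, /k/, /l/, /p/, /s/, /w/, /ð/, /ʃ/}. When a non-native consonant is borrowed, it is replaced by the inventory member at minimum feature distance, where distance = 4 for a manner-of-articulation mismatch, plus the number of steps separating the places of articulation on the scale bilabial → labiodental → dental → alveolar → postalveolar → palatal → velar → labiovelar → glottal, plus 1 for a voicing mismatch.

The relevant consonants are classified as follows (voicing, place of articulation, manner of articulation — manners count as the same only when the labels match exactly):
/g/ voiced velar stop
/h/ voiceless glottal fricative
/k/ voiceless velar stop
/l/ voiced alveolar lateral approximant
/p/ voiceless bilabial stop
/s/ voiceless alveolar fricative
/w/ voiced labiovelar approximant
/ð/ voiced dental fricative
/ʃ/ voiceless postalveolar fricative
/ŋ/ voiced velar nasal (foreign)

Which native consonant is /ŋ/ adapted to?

g

/g/ is closest: manner differs (nasal→stop, +4), place distance 0 (velar→velar), same voicing; total 4. Next closest is /k/ at distance 5.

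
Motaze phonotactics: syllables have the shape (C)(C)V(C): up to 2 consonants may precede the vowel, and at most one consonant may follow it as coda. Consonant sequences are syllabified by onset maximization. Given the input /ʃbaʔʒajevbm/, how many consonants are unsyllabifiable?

The consonants /b/, /m/ cannot be parsed into a legal (C)(C)V(C) syllable (at most one coda consonant is licensed; onsets may contain at most 2 consonants).

2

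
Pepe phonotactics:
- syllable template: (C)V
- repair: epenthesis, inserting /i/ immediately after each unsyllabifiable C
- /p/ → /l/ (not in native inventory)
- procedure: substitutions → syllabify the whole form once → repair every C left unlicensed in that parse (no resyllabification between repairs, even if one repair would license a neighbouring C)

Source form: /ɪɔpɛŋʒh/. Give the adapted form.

ɪɔlɛŋiʒihi

Substitution: /p/ → /l/, giving /ɪɔlɛŋʒh/.
The consonants /ŋ/, /ʒ/, /h/ cannot be parsed into a legal (C)V syllable (no codas are permitted; onsets are limited to one consonant).
Each unlicensed consonant becomes the onset of a new syllable: /ŋ/ → /ŋi/, /ʒ/ → /ʒi/, /h/ → /hi/.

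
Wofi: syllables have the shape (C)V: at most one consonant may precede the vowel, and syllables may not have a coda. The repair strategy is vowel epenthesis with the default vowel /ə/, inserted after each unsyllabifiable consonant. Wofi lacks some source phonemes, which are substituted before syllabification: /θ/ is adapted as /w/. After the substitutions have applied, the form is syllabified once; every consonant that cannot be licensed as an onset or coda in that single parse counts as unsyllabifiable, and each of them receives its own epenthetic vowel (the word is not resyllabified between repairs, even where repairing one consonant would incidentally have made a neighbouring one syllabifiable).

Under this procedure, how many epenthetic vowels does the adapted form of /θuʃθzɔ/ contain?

After substitution the input is /wuʃwzɔ/.
The unsyllabifiable consonants are /ʃ/, /w/; each receives one epenthetic vowel.

2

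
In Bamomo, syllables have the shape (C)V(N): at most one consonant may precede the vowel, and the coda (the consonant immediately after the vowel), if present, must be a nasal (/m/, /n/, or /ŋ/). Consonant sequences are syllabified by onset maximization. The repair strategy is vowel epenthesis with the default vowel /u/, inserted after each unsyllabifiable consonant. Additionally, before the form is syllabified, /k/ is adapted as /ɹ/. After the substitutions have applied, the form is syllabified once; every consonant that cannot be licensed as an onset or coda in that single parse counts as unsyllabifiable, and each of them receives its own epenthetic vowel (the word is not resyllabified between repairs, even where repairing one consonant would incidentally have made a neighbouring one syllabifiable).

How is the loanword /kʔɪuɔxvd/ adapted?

ɹuʔɪuɔxuvudu

Substitution: /k/ → /ɹ/, giving /ɹʔɪuɔxvd/.
Under (C)V(N), the unsyllabifiable consonants are /ɹ/, /x/, /v/, /d/ (only a nasal (/m/, /n/, or /ŋ/) is licensed in coda position; onsets are limited to one consonant).
Each unlicensed consonant becomes the onset of a new syllable: /ɹ/ → /ɹu/, /x/ → /xu/, /v/ → /vu/, /d/ → /du/.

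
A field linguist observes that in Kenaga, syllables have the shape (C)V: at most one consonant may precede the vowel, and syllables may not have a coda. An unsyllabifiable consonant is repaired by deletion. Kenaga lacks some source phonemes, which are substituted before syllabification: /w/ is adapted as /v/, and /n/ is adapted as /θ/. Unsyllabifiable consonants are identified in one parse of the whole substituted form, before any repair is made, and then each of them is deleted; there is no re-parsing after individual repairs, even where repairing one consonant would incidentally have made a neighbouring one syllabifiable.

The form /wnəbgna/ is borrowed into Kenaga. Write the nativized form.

Substitution: /w/ → /v/, /n/ → /θ/, giving /vθəbgθa/.
Under (C)V, the unsyllabifiable consonants are /v/, /b/, /g/ (no codas are permitted; onsets are limited to one consonant).
Each unlicensed consonant is deleted: /v/, /b/, /g/.

θəθa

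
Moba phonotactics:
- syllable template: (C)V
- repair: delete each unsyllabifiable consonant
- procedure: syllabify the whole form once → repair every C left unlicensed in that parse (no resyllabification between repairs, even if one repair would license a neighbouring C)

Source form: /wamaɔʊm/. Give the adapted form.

wamaɔʊ

Under (C)V, the unsyllabifiable consonants are /m/ (no codas are permitted; onsets are limited to one consonant).
Deleting the stranded consonants removes /m/.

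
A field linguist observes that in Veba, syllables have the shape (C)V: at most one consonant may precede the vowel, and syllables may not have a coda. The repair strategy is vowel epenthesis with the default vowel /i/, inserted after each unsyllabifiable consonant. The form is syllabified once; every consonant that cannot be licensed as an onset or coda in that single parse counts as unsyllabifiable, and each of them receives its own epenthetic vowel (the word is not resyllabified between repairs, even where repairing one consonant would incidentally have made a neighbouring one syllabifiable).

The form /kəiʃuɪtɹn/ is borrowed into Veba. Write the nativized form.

kəiʃuɪtiɹini

Syllabifying with onset maximization leaves /t/, /ɹ/, /n/ stranded (no codas are permitted; onsets are limited to one consonant).
Epenthesis after each stranded consonant: /t/ → /ti/, /ɹ/ → /ɹi/, /n/ → /ni/.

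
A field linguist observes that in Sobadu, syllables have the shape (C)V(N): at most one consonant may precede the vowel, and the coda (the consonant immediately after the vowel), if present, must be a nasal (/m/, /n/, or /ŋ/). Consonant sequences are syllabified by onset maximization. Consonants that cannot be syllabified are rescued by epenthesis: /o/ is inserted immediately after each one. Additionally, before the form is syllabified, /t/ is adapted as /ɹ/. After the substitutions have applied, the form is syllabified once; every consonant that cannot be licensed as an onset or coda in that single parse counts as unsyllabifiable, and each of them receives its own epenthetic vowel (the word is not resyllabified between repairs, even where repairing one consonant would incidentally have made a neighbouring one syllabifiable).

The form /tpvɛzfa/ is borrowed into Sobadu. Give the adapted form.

ɹopovɛzofa

Substitution: /t/ → /ɹ/, giving /ɹpvɛzfa/.
Syllabifying with onset maximization leaves /ɹ/, /p/, /z/ stranded (only a nasal (/m/, /n/, or /ŋ/) is licensed in coda position; onsets are limited to one consonant).
Inserting the epenthetic vowel yields /ɹ/ → /ɹo/, /p/ → /po/, /z/ → /zo/.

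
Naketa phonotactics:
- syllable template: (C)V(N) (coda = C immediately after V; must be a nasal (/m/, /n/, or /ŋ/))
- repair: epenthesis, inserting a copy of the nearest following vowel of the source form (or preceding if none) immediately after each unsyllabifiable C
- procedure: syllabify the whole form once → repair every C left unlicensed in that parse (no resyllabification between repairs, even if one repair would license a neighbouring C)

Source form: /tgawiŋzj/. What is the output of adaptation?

tagawiŋziji

Syllabifying with onset maximization leaves /t/, /z/, /j/ stranded (only a nasal (/m/, /n/, or /ŋ/) is licensed in coda position; onsets are limited to one consonant).
Inserting the epenthetic vowel yields /t/ → /ta/, /z/ → /zi/, /j/ → /ji/.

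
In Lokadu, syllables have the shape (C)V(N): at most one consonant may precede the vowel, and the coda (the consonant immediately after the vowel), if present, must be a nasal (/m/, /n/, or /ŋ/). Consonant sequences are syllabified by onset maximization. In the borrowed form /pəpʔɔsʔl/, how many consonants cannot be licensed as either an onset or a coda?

The consonants /p/, /s/, /ʔ/, /l/ cannot be parsed into a legal (C)V(N) syllable (only a nasal (/m/, /n/, or /ŋ/) is licensed in coda position; onsets are limited to one consonant).

4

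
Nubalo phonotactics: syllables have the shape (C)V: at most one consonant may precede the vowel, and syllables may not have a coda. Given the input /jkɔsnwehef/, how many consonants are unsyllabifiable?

The consonants /j/, /s/, /n/, /f/ cannot be parsed into a legal (C)V syllable (no codas are permitted; onsets are limited to one consonant).

4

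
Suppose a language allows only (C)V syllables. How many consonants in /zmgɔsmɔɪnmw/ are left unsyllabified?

6

Under (C)V, the unsyllabifiable consonants are /z/, /m/, /s/, /n/, /m/, /w/ (no codas are permitted; onsets are limited to one consonant).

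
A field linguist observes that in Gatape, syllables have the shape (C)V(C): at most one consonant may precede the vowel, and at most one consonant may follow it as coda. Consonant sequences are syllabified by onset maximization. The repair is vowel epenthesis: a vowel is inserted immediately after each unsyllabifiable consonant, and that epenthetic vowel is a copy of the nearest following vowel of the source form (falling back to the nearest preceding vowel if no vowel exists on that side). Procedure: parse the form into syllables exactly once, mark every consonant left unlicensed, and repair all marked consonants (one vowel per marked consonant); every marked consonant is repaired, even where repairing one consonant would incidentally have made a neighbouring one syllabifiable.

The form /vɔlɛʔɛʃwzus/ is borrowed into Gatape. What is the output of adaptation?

Under (C)V(C), the unsyllabifiable consonants are /w/ (at most one coda consonant is licensed; onsets are limited to one consonant).
Each unlicensed consonant becomes the onset of a new syllable: /w/ → /wu/.

vɔlɛʔɛʃwuzus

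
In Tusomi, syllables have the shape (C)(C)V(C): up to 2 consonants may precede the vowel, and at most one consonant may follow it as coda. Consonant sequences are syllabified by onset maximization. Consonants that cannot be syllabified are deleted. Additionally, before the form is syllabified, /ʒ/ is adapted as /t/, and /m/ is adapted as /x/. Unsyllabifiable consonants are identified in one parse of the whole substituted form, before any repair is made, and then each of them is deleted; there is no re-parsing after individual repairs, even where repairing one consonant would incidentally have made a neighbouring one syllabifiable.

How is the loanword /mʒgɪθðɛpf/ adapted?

Substitution: /m/ → /x/, /ʒ/ → /t/, giving /xtgɪθðɛpf/.
Under (C)(C)V(C), the unsyllabifiable consonants are /x/, /f/ (at most one coda consonant is licensed; onsets may contain at most 2 consonants).
Deletion applies to /x/, /f/.

tgɪθðɛp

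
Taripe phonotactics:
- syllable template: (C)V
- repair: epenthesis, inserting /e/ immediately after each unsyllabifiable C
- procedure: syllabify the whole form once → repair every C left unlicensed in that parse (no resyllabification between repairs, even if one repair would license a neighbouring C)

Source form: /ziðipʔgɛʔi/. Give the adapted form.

The consonants /p/, /ʔ/ cannot be parsed into a legal (C)V syllable (no codas are permitted; onsets are limited to one consonant).
Inserting the epenthetic vowel yields /p/ → /pe/, /ʔ/ → /ʔe/.

ziðipeʔegɛʔi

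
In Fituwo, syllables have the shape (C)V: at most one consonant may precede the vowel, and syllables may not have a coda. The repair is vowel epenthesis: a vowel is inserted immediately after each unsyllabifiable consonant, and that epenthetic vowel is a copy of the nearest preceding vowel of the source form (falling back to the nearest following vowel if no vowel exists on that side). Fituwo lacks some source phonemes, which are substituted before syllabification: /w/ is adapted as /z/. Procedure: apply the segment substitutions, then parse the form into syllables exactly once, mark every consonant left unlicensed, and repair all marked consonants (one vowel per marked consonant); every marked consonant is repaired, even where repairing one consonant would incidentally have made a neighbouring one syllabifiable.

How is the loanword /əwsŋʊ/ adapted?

Substitution: /w/ → /z/, giving /əzsŋʊ/.
Syllabifying with onset maximization leaves /z/, /s/ stranded (no codas are permitted; onsets are limited to one consonant).
Each unlicensed consonant becomes the onset of a new syllable: /z/ → /zə/, /s/ → /sə/.

əzəsəŋʊ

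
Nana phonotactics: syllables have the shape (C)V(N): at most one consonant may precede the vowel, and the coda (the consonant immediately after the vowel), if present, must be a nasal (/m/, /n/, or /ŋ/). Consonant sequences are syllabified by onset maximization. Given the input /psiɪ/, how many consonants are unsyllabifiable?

The consonants /p/ cannot be parsed into a legal (C)V(N) syllable (only a nasal (/m/, /n/, or /ŋ/) is licensed in coda position; onsets are limited to one consonant).

1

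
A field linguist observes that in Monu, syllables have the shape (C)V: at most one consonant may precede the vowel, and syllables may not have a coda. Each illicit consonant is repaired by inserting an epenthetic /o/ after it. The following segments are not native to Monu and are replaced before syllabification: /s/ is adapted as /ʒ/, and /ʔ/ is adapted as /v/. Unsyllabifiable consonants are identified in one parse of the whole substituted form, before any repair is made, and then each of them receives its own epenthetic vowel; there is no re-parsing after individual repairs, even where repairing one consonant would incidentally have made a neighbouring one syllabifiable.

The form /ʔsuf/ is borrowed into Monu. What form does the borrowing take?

Substitution: /ʔ/ → /v/, /s/ → /ʒ/, giving /vʒuf/.
The consonants /v/, /f/ cannot be parsed into a legal (C)V syllable (no codas are permitted; onsets are limited to one consonant).
Each unlicensed consonant becomes the onset of a new syllable: /v/ → /vo/, /f/ → /fo/.

voʒufo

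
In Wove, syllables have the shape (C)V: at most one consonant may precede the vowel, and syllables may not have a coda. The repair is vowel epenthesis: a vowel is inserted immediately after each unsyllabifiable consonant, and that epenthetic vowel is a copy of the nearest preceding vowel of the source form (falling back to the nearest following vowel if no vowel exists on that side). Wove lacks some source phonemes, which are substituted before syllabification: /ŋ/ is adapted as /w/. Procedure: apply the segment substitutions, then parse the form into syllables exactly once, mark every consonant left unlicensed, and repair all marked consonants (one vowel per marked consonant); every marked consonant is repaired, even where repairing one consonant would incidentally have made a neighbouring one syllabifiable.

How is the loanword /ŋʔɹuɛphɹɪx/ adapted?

wuʔuɹuɛpɛhɛɹɪxɪ

Substitution: /ŋ/ → /w/, giving /wʔɹuɛphɹɪx/.
Under (C)V, the unsyllabifiable consonants are /w/, /ʔ/, /p/, /h/, /x/ (no codas are permitted; onsets are limited to one consonant).
Each unlicensed consonant becomes the onset of a new syllable: /w/ → /wu/, /ʔ/ → /ʔu/, /p/ → /pɛ/, /h/ → /hɛ/, /x/ → /xɪ/.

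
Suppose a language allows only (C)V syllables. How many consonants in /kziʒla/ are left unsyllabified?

2

The consonants /k/, /ʒ/ cannot be parsed into a legal (C)V syllable (no codas are permitted; onsets are limited to one consonant).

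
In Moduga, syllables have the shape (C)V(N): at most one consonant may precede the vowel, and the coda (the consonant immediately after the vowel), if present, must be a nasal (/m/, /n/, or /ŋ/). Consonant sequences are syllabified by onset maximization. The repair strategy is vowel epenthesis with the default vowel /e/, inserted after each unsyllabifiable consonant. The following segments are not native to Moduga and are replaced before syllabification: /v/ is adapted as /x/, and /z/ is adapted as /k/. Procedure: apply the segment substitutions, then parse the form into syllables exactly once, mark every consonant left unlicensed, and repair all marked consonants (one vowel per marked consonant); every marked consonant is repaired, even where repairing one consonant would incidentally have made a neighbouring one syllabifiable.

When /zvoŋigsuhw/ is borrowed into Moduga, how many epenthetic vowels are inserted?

After substitution the input is /kxoŋigsuhw/.
The unsyllabifiable consonants are /k/, /g/, /h/, /w/; each receives one epenthetic vowel.

4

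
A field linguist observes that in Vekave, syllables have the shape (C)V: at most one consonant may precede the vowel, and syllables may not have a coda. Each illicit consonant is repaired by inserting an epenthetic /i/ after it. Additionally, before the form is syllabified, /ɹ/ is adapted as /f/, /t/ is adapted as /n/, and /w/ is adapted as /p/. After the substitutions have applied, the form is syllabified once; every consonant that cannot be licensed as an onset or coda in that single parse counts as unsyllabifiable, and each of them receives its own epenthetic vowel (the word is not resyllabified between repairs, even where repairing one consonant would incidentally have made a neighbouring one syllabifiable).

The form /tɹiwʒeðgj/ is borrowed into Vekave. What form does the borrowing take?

Substitution: /t/ → /n/, /ɹ/ → /f/, /w/ → /p/, giving /nfipʒeðgj/.
Syllabifying with onset maximization leaves /n/, /p/, /ð/, /g/, /j/ stranded (no codas are permitted; onsets are limited to one consonant).
Inserting the epenthetic vowel yields /n/ → /ni/, /p/ → /pi/, /ð/ → /ði/, /g/ → /gi/, /j/ → /ji/.

nifipiʒeðigiji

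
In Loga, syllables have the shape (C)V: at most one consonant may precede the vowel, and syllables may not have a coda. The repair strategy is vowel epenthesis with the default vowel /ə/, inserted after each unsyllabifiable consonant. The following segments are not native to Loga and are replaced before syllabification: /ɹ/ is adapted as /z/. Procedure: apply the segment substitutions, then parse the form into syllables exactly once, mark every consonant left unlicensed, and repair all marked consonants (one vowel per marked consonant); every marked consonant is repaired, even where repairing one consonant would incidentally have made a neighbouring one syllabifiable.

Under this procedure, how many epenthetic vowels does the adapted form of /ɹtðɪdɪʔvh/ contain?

After substitution the input is /ztðɪdɪʔvh/.
The unsyllabifiable consonants are /z/, /t/, /ʔ/, /v/, /h/; each receives one epenthetic vowel.

5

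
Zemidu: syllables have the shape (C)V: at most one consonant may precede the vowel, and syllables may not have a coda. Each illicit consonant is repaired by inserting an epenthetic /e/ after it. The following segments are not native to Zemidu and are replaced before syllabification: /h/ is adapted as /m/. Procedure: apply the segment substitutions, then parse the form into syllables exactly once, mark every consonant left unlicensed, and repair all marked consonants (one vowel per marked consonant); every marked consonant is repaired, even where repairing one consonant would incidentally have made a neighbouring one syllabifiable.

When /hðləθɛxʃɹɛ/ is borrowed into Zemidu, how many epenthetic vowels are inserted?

4

After substitution the input is /mðləθɛxʃɹɛ/.
The unsyllabifiable consonants are /m/, /ð/, /x/, /ʃ/; each receives one epenthetic vowel.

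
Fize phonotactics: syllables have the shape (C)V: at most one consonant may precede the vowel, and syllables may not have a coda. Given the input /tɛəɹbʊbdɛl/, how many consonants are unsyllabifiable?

3

Syllabifying with onset maximization leaves /ɹ/, /b/, /l/ stranded (no codas are permitted; onsets are limited to one consonant).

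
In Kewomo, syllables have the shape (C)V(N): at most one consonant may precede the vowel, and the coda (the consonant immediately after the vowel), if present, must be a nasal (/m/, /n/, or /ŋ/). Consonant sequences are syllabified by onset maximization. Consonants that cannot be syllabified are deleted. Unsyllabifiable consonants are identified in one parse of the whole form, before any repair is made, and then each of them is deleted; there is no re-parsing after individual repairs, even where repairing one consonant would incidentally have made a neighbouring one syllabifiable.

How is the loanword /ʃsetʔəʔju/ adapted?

The consonants /ʃ/, /t/, /ʔ/ cannot be parsed into a legal (C)V(N) syllable (only a nasal (/m/, /n/, or /ŋ/) is licensed in coda position; onsets are limited to one consonant).
Deleting the stranded consonants removes /ʃ/, /t/, /ʔ/.

seʔəju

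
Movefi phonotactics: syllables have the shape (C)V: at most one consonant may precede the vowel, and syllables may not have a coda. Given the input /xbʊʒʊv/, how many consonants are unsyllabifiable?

Under (C)V, the unsyllabifiable consonants are /x/, /v/ (no codas are permitted; onsets are limited to one consonant).

2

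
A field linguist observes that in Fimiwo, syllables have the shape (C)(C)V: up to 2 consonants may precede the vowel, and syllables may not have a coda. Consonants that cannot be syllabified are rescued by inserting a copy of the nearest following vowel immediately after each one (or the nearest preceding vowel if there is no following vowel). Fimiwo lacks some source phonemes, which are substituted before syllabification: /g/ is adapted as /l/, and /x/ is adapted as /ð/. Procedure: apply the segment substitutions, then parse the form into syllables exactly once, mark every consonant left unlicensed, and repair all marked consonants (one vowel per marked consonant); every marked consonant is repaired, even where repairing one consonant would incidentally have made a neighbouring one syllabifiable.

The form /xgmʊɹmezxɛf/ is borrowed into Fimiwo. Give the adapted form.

ðʊlmʊɹmezðɛfɛ

Substitution: /x/ → /ð/, /g/ → /l/, giving /ðlmʊɹmezðɛf/.
Syllabifying with onset maximization leaves /ð/, /f/ stranded (no codas are permitted; onsets may contain at most 2 consonants).
Inserting the epenthetic vowel yields /ð/ → /ðʊ/, /f/ → /fɛ/.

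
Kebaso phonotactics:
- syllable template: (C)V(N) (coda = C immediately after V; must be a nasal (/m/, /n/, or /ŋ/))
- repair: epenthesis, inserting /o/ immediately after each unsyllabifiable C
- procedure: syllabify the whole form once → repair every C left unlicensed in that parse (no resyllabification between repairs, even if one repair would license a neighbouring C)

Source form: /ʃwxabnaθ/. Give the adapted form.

ʃowoxabonaθo

Under (C)V(N), the unsyllabifiable consonants are /ʃ/, /w/, /b/, /θ/ (only a nasal (/m/, /n/, or /ŋ/) is licensed in coda position; onsets are limited to one consonant).
Each unlicensed consonant becomes the onset of a new syllable: /ʃ/ → /ʃo/, /w/ → /wo/, /b/ → /bo/, /θ/ → /θo/.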